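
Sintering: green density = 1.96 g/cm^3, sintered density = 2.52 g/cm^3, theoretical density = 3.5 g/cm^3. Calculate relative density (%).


Relative = 2.52 / 3.5 * 100 = 72.0%

72.0


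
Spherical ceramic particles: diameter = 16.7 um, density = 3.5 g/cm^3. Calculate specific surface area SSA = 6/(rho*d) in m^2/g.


SSA = 6 / (3.5 * 16.7) = 0.103 m^2/g

0.103


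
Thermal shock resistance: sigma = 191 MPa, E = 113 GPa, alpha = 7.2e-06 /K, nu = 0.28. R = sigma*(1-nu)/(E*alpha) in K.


R = 191*(1-0.28)/(113*1000*7.2e-06) = 169 K

169


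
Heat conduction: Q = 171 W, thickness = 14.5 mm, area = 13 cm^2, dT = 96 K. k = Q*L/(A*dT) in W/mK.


k = 171*14.5/1000/(13/10000*96) = 19.87 W/mK

19.87


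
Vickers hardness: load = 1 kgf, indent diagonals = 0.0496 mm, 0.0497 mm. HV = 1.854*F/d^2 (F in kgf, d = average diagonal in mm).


d_avg = (0.0496+0.0497)/2 = 0.04965 mm
HV = 1.854*1/0.04965^2 = 752

752


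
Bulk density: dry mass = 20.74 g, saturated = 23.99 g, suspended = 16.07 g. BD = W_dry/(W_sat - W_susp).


BD = 20.74 / (23.99 - 16.07) = 20.74 / 7.92 = 2.619 g/cm^3

2.619


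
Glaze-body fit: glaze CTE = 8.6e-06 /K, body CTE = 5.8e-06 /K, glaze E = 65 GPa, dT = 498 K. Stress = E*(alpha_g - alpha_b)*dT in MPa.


Stress = 65*1000*(8.6e-06 - 5.8e-06)*498 = 90.6 MPa

90.6


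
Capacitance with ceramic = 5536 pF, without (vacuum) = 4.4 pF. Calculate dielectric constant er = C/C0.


er = 5536 / 4.4 = 1258.18

1258.18


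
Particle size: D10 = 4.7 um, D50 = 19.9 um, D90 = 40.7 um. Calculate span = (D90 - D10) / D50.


Span = (40.7 - 4.7) / 19.9 = 36.0 / 19.9 = 1.809

1.809


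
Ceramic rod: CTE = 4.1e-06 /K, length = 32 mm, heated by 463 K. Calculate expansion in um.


dL = 4.1e-06 * 32 * 463 * 1000 = 60.746 um

60.746


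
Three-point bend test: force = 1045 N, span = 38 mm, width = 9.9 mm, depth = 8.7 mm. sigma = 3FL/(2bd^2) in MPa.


sigma = 3*1045*38/(2*9.9*8.7^2) = 79.5 MPa

79.5


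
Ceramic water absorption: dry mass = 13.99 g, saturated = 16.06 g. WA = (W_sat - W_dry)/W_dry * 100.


WA = (16.06 - 13.99) / 13.99 * 100 = 14.8%

14.8


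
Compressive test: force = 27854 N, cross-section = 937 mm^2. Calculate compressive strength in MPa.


CS = 27854 / 937 = 29.7 MPa

29.7


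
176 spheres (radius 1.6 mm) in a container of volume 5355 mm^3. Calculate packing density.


V_sphere = 4/3*pi*1.6^3 = 17.1573 mm^3
Total V = 176*17.1573 = 3019.6848 mm^3
PD = 3019.6848 / 5355 = 0.564

0.564


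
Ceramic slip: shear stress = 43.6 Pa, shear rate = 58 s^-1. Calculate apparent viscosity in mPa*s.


eta = tau/gamma * 1000 = 43.6/58 * 1000 = 751.7 mPa*s

751.7


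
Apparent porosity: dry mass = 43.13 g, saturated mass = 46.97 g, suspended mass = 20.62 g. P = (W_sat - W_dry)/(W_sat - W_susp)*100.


P = (46.97 - 43.13) / (46.97 - 20.62) * 100 = 3.84 / 26.35 * 100 = 14.6%

14.6


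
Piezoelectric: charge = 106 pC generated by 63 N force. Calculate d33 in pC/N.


d33 = 106 / 63 = 1.7 pC/N

1.7


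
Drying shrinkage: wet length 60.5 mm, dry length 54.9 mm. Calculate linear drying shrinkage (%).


DS = (60.5 - 54.9) / 60.5 * 100 = 9.26%

9.26


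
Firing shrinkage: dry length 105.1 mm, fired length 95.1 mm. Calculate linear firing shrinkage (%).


FS = (105.1 - 95.1) / 105.1 * 100 = 9.51%

9.51


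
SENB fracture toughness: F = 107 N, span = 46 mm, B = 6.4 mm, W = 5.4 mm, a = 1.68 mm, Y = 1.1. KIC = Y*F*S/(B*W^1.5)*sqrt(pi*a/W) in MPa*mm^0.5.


KIC = 1.1*107*46/(6.4*5.4^1.5)*sqrt(pi*1.68/5.4) = 66.65

66.65


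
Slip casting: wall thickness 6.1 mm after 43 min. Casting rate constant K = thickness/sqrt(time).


K = 6.1 / sqrt(43) = 6.1 / 6.5574 = 0.93 mm/min^0.5

0.93


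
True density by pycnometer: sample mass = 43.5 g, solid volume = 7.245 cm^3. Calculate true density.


TD = 43.5 / 7.245 = 6.004 g/cm^3

6.004


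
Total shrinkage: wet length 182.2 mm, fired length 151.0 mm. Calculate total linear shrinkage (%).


TS = (182.2 - 151.0) / 182.2 * 100 = 17.12%

17.12


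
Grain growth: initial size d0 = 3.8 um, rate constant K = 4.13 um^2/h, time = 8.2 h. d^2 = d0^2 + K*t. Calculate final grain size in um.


d^2 = 3.8^2 + 4.13*8.2 = 48.306
d = sqrt(48.306) = 6.95 um

6.95


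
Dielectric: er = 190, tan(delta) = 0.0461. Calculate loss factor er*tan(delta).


Loss = 190 * 0.0461 = 8.759

8.759


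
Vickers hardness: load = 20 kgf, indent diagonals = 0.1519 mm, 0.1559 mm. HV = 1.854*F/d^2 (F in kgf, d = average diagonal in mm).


d_avg = (0.1519+0.1559)/2 = 0.1539 mm
HV = 1.854*20/0.1539^2 = 1566

1566


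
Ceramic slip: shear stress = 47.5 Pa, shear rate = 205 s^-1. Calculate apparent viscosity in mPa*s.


eta = tau/gamma * 1000 = 47.5/205 * 1000 = 231.7 mPa*s

231.7


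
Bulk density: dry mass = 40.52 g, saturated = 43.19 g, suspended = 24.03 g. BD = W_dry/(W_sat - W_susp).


BD = 40.52 / (43.19 - 24.03) = 40.52 / 19.16 = 2.115 g/cm^3

2.115


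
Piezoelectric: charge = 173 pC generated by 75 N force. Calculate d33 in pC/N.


d33 = 173 / 75 = 2.3 pC/N

2.3


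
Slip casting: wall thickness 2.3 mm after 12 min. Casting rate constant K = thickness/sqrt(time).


K = 2.3 / sqrt(12) = 2.3 / 3.4641 = 0.664 mm/min^0.5

0.664


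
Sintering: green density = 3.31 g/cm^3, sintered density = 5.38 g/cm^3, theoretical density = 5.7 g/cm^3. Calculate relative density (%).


Relative = 5.38 / 5.7 * 100 = 94.4%

94.4


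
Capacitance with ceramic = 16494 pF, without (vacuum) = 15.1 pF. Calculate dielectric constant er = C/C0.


er = 16494 / 15.1 = 1092.32

1092.32


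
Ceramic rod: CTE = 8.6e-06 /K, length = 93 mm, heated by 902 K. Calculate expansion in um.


dL = 8.6e-06 * 93 * 902 * 1000 = 721.42 um

721.42


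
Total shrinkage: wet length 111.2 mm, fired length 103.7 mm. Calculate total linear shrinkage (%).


TS = (111.2 - 103.7) / 111.2 * 100 = 6.74%

6.74


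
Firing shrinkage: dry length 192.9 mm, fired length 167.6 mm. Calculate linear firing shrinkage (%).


FS = (192.9 - 167.6) / 192.9 * 100 = 13.12%

13.12


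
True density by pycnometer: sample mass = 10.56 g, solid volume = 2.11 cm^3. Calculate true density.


TD = 10.56 / 2.11 = 5.005 g/cm^3

5.005


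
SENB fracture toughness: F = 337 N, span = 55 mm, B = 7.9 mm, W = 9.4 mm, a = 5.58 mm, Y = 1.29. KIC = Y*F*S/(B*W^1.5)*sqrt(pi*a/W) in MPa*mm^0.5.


KIC = 1.29*337*55/(7.9*9.4^1.5)*sqrt(pi*5.58/9.4) = 143.41

143.41


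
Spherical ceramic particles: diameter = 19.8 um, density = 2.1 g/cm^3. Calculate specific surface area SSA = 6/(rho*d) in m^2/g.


SSA = 6 / (2.1 * 19.8) = 0.144 m^2/g

0.144


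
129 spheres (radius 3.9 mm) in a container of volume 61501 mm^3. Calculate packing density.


V_sphere = 4/3*pi*3.9^3 = 248.4748 mm^3
Total V = 129*248.4748 = 32053.2492 mm^3
PD = 32053.2492 / 61501 = 0.521

0.521


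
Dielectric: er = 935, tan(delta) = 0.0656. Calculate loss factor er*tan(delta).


Loss = 935 * 0.0656 = 61.336

61.336


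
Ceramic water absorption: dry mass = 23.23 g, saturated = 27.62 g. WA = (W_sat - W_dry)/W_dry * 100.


WA = (27.62 - 23.23) / 23.23 * 100 = 18.9%

18.9


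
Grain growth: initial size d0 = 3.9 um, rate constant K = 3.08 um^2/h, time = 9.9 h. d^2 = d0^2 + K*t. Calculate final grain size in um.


d^2 = 3.9^2 + 3.08*9.9 = 45.702
d = sqrt(45.702) = 6.76 um

6.76


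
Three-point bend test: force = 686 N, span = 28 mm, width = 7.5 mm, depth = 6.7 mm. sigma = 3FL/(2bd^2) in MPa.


sigma = 3*686*28/(2*7.5*6.7^2) = 85.6 MPa

85.6


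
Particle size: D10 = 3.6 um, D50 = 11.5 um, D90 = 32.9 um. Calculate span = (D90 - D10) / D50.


Span = (32.9 - 3.6) / 11.5 = 29.3 / 11.5 = 2.548

2.548


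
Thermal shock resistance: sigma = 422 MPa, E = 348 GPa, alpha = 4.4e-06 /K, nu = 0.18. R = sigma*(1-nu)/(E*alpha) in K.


R = 422*(1-0.18)/(348*1000*4.4e-06) = 226 K

226


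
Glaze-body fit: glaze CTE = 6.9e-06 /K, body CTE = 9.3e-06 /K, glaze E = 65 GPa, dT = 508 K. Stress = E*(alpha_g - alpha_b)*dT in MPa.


Stress = 65*1000*(6.9e-06 - 9.3e-06)*508 = -79.2 MPa

-79.2


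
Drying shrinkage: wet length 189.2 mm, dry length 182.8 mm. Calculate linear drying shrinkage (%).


DS = (189.2 - 182.8) / 189.2 * 100 = 3.38%

3.38


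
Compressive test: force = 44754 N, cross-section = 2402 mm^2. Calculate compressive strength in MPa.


CS = 44754 / 2402 = 18.6 MPa

18.6


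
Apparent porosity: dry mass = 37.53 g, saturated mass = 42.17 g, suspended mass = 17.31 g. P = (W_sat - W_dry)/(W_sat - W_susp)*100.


P = (42.17 - 37.53) / (42.17 - 17.31) * 100 = 4.64 / 24.86 * 100 = 18.7%

18.7


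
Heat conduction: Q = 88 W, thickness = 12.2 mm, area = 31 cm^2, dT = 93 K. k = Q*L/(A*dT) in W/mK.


k = 88*12.2/1000/(31/10000*93) = 3.72 W/mK

3.72


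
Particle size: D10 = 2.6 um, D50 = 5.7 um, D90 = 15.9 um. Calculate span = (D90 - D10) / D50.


Span = (15.9 - 2.6) / 5.7 = 13.3 / 5.7 = 2.333

2.333


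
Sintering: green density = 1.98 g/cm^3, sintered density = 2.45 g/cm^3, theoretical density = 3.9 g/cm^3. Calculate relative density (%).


Relative = 2.45 / 3.9 * 100 = 62.8%

62.8


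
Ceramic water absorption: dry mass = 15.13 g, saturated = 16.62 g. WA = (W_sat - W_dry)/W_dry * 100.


WA = (16.62 - 15.13) / 15.13 * 100 = 9.85%

9.85


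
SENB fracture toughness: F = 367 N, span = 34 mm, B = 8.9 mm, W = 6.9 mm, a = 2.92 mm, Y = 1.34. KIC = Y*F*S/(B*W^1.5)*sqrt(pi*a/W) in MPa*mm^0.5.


KIC = 1.34*367*34/(8.9*6.9^1.5)*sqrt(pi*2.92/6.9) = 119.52

119.52


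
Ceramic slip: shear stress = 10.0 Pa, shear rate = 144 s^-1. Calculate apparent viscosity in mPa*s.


eta = tau/gamma * 1000 = 10.0/144 * 1000 = 69.4 mPa*s

69.4


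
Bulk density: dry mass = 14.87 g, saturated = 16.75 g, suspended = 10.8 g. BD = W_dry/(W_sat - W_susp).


BD = 14.87 / (16.75 - 10.8) = 14.87 / 5.95 = 2.499 g/cm^3

2.499


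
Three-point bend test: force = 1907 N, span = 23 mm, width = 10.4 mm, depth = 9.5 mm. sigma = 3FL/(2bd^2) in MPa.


sigma = 3*1907*23/(2*10.4*9.5^2) = 70.1 MPa

70.1


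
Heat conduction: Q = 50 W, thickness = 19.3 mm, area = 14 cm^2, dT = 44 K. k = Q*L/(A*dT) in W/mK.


k = 50*19.3/1000/(14/10000*44) = 15.67 W/mK

15.67


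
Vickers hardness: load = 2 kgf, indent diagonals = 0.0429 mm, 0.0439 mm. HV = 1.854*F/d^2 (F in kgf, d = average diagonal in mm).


d_avg = (0.0429+0.0439)/2 = 0.0434 mm
HV = 1.854*2/0.0434^2 = 1969

1969


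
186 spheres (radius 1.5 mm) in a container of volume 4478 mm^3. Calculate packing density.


V_sphere = 4/3*pi*1.5^3 = 14.1372 mm^3
Total V = 186*14.1372 = 2629.5192 mm^3
PD = 2629.5192 / 4478 = 0.587

0.587


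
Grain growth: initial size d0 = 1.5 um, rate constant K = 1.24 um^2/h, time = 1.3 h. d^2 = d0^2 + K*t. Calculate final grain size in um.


d^2 = 1.5^2 + 1.24*1.3 = 3.862
d = sqrt(3.862) = 1.97 um

1.97


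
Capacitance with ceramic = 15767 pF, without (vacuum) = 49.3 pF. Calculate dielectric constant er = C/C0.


er = 15767 / 49.3 = 319.82

319.82


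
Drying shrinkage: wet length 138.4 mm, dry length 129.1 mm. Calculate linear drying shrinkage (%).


DS = (138.4 - 129.1) / 138.4 * 100 = 6.72%

6.72


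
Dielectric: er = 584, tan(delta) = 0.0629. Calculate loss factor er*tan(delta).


Loss = 584 * 0.0629 = 36.734

36.734


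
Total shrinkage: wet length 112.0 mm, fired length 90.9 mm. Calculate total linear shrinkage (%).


TS = (112.0 - 90.9) / 112.0 * 100 = 18.84%

18.84


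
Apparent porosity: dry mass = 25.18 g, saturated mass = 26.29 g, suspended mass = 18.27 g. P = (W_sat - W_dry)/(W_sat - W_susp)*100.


P = (26.29 - 25.18) / (26.29 - 18.27) * 100 = 1.11 / 8.02 * 100 = 13.8%

13.8


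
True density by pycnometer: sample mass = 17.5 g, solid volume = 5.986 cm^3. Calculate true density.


TD = 17.5 / 5.986 = 2.923 g/cm^3

2.923


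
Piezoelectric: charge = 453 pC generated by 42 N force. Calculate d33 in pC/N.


d33 = 453 / 42 = 10.8 pC/N

10.8


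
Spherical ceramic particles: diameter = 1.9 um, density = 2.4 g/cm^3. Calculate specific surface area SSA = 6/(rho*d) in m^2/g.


SSA = 6 / (2.4 * 1.9) = 1.316 m^2/g

1.316


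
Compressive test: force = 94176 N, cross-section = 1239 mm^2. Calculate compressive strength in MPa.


CS = 94176 / 1239 = 76.0 MPa

76.0


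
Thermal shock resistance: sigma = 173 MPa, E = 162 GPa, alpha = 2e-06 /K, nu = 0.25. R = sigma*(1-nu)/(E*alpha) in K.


R = 173*(1-0.25)/(162*1000*2e-06) = 400 K

400


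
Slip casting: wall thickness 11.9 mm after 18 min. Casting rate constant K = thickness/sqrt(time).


K = 11.9 / sqrt(18) = 11.9 / 4.2426 = 2.805 mm/min^0.5

2.805


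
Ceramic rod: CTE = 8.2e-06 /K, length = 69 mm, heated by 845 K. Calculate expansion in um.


dL = 8.2e-06 * 69 * 845 * 1000 = 478.101 um

478.101


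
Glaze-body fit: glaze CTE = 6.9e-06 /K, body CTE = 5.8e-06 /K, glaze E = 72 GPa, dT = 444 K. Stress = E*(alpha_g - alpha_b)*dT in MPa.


Stress = 72*1000*(6.9e-06 - 5.8e-06)*444 = 35.2 MPa

35.2


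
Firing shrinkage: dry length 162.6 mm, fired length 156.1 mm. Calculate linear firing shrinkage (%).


FS = (162.6 - 156.1) / 162.6 * 100 = 4.0%

4.0


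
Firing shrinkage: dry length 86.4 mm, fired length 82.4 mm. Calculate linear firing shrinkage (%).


FS = (86.4 - 82.4) / 86.4 * 100 = 4.63%

4.63


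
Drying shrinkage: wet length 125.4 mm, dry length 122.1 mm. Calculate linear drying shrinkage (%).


DS = (125.4 - 122.1) / 125.4 * 100 = 2.63%

2.63


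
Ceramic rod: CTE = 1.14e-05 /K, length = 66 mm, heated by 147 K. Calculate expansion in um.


dL = 1.14e-05 * 66 * 147 * 1000 = 110.603 um

110.603


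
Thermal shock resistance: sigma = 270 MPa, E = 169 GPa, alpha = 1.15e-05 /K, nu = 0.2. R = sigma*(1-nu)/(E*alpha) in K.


R = 270*(1-0.2)/(169*1000*1.15e-05) = 111 K

111


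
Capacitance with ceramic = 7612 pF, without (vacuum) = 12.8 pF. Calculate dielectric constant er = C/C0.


er = 7612 / 12.8 = 594.69

594.69


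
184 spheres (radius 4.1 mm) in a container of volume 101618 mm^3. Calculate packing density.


V_sphere = 4/3*pi*4.1^3 = 288.6956 mm^3
Total V = 184*288.6956 = 53119.9904 mm^3
PD = 53119.9904 / 101618 = 0.523

0.523


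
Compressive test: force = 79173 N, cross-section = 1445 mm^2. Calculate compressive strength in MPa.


CS = 79173 / 1445 = 54.8 MPa

54.8


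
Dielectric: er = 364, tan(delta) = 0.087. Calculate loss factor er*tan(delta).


Loss = 364 * 0.087 = 31.668

31.668


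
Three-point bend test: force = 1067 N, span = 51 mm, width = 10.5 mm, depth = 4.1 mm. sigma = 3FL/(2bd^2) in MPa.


sigma = 3*1067*51/(2*10.5*4.1^2) = 462.5 MPa

462.5


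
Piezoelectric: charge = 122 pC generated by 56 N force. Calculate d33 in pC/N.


d33 = 122 / 56 = 2.2 pC/N

2.2


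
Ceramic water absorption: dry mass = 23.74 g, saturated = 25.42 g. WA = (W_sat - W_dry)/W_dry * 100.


WA = (25.42 - 23.74) / 23.74 * 100 = 7.08%

7.08


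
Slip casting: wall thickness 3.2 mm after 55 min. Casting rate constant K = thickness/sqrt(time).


K = 3.2 / sqrt(55) = 3.2 / 7.4162 = 0.431 mm/min^0.5

0.431


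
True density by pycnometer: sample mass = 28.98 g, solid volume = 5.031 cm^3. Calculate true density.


TD = 28.98 / 5.031 = 5.76 g/cm^3

5.76


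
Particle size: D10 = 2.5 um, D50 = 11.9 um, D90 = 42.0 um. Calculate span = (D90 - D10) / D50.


Span = (42.0 - 2.5) / 11.9 = 39.5 / 11.9 = 3.319

3.319


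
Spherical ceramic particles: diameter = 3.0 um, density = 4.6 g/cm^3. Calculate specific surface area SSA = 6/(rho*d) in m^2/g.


SSA = 6 / (4.6 * 3.0) = 0.435 m^2/g

0.435


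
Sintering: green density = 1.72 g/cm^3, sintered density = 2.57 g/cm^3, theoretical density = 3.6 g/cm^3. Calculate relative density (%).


Relative = 2.57 / 3.6 * 100 = 71.4%

71.4


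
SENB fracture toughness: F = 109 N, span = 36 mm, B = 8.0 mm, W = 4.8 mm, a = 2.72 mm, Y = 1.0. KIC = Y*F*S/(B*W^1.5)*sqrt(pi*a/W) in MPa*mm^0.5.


KIC = 1.0*109*36/(8.0*4.8^1.5)*sqrt(pi*2.72/4.8) = 62.23

62.23


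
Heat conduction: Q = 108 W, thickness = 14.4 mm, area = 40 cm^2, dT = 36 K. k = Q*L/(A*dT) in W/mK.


k = 108*14.4/1000/(40/10000*36) = 10.8 W/mK

10.8


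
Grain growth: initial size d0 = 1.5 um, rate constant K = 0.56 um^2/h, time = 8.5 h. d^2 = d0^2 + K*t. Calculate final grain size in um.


d^2 = 1.5^2 + 0.56*8.5 = 7.01
d = sqrt(7.01) = 2.65 um

2.65


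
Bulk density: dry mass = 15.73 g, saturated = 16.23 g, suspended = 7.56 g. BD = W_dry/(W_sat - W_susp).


BD = 15.73 / (16.23 - 7.56) = 15.73 / 8.67 = 1.814 g/cm^3

1.814


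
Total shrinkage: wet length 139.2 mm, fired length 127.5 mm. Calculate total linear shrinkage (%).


TS = (139.2 - 127.5) / 139.2 * 100 = 8.41%

8.41


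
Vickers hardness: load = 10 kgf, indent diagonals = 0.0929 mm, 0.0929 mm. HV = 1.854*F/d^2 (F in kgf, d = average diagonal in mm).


d_avg = (0.0929+0.0929)/2 = 0.0929 mm
HV = 1.854*10/0.0929^2 = 2148

2148


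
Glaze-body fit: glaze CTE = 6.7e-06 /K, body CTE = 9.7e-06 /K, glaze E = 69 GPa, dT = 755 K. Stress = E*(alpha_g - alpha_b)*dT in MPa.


Stress = 69*1000*(6.7e-06 - 9.7e-06)*755 = -156.3 MPa

-156.3


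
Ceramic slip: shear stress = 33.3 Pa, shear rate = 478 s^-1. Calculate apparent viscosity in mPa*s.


eta = tau/gamma * 1000 = 33.3/478 * 1000 = 69.7 mPa*s

69.7


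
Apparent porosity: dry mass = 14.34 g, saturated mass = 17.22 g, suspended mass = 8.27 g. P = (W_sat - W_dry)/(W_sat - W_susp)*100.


P = (17.22 - 14.34) / (17.22 - 8.27) * 100 = 2.88 / 8.95 * 100 = 32.2%

32.2


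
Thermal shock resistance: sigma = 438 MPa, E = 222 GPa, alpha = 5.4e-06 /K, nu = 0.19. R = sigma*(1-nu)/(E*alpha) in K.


R = 438*(1-0.19)/(222*1000*5.4e-06) = 296 K

296


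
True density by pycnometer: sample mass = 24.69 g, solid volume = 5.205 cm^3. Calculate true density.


TD = 24.69 / 5.205 = 4.744 g/cm^3

4.744


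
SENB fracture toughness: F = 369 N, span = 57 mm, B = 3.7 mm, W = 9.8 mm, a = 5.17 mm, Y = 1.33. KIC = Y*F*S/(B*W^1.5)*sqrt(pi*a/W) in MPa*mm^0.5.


KIC = 1.33*369*57/(3.7*9.8^1.5)*sqrt(pi*5.17/9.8) = 317.26

317.26


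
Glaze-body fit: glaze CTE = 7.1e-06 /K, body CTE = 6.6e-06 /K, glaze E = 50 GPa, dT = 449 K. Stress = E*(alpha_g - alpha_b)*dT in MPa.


Stress = 50*1000*(7.1e-06 - 6.6e-06)*449 = 11.2 MPa

11.2


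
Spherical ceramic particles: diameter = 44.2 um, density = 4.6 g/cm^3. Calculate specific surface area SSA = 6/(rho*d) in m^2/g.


SSA = 6 / (4.6 * 44.2) = 0.03 m^2/g

0.03


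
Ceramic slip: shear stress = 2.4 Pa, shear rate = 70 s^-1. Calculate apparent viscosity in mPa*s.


eta = tau/gamma * 1000 = 2.4/70 * 1000 = 34.3 mPa*s

34.3


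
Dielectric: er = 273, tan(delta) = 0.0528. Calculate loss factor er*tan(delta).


Loss = 273 * 0.0528 = 14.414

14.414


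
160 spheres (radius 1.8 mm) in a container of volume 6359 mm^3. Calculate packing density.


V_sphere = 4/3*pi*1.8^3 = 24.429 mm^3
Total V = 160*24.429 = 3908.64 mm^3
PD = 3908.64 / 6359 = 0.615

0.615


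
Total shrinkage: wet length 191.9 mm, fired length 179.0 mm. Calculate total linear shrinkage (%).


TS = (191.9 - 179.0) / 191.9 * 100 = 6.72%

6.72


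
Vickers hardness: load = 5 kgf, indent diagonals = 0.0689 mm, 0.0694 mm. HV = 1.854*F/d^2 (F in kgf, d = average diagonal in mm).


d_avg = (0.0689+0.0694)/2 = 0.06915 mm
HV = 1.854*5/0.06915^2 = 1939

1939


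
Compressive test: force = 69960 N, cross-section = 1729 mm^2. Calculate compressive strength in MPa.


CS = 69960 / 1729 = 40.5 MPa

40.5


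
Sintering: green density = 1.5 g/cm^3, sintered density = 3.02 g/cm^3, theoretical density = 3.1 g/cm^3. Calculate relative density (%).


Relative = 3.02 / 3.1 * 100 = 97.4%

97.4


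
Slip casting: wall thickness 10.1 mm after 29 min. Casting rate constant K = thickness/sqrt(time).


K = 10.1 / sqrt(29) = 10.1 / 5.3852 = 1.876 mm/min^0.5

1.876


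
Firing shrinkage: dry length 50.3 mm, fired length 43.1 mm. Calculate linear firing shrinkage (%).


FS = (50.3 - 43.1) / 50.3 * 100 = 14.31%

14.31


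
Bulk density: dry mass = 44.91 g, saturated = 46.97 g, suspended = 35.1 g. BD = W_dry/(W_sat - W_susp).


BD = 44.91 / (46.97 - 35.1) = 44.91 / 11.87 = 3.783 g/cm^3

3.783


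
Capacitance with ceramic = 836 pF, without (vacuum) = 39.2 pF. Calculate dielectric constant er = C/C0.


er = 836 / 39.2 = 21.33

21.33


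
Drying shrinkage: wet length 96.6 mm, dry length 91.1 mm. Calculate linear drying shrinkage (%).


DS = (96.6 - 91.1) / 96.6 * 100 = 5.69%

5.69


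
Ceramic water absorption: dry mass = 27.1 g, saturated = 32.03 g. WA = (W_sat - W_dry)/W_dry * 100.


WA = (32.03 - 27.1) / 27.1 * 100 = 18.19%

18.19


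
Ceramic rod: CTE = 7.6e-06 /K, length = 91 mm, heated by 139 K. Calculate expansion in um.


dL = 7.6e-06 * 91 * 139 * 1000 = 96.132 um

96.132


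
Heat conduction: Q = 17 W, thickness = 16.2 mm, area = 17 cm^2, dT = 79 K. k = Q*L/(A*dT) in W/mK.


k = 17*16.2/1000/(17/10000*79) = 2.05 W/mK

2.05


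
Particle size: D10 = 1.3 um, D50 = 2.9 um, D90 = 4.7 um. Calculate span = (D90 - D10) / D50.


Span = (4.7 - 1.3) / 2.9 = 3.4 / 2.9 = 1.172

1.172


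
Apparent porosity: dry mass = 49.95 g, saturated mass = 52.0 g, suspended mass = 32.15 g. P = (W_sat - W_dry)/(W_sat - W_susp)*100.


P = (52.0 - 49.95) / (52.0 - 32.15) * 100 = 2.05 / 19.85 * 100 = 10.3%

10.3


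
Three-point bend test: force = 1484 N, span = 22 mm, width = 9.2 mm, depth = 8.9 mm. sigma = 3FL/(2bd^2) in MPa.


sigma = 3*1484*22/(2*9.2*8.9^2) = 67.2 MPa

67.2


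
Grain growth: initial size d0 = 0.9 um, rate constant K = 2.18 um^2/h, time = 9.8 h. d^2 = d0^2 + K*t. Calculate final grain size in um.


d^2 = 0.9^2 + 2.18*9.8 = 22.174
d = sqrt(22.174) = 4.71 um

4.71


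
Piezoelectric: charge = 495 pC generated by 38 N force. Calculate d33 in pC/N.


d33 = 495 / 38 = 13.0 pC/N

13.0


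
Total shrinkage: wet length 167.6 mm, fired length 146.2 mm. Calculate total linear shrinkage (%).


TS = (167.6 - 146.2) / 167.6 * 100 = 12.77%

12.77


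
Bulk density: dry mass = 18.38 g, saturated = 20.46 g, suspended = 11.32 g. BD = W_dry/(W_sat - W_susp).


BD = 18.38 / (20.46 - 11.32) = 18.38 / 9.14 = 2.011 g/cm^3

2.011


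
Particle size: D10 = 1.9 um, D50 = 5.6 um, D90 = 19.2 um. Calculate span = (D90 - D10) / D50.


Span = (19.2 - 1.9) / 5.6 = 17.3 / 5.6 = 3.089

3.089


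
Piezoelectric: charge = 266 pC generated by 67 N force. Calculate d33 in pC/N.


d33 = 266 / 67 = 4.0 pC/N

4.0


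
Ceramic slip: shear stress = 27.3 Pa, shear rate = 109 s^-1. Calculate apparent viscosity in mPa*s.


eta = tau/gamma * 1000 = 27.3/109 * 1000 = 250.5 mPa*s

250.5


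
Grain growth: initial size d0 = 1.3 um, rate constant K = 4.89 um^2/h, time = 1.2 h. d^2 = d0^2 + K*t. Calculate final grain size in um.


d^2 = 1.3^2 + 4.89*1.2 = 7.558
d = sqrt(7.558) = 2.75 um

2.75


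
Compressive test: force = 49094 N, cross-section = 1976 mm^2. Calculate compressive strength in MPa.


CS = 49094 / 1976 = 24.8 MPa

24.8


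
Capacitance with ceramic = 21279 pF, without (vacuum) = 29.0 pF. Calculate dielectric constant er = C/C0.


er = 21279 / 29.0 = 733.76

733.76


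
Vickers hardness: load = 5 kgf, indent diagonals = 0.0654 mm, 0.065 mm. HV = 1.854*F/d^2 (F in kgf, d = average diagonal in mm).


d_avg = (0.0654+0.065)/2 = 0.0652 mm
HV = 1.854*5/0.0652^2 = 2181

2181


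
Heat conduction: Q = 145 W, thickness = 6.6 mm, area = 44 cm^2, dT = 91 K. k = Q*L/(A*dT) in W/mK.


k = 145*6.6/1000/(44/10000*91) = 2.39 W/mK

2.39


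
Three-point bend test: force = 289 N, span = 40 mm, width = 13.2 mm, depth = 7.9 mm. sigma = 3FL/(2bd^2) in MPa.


sigma = 3*289*40/(2*13.2*7.9^2) = 21.0 MPa

21.0


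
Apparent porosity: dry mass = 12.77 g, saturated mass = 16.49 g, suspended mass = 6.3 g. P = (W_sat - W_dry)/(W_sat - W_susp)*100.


P = (16.49 - 12.77) / (16.49 - 6.3) * 100 = 3.72 / 10.19 * 100 = 36.5%

36.5


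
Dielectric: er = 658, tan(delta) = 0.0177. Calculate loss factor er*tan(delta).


Loss = 658 * 0.0177 = 11.647

11.647


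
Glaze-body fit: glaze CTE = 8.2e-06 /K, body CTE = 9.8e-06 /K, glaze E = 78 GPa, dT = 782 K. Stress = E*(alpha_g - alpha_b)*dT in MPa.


Stress = 78*1000*(8.2e-06 - 9.8e-06)*782 = -97.6 MPa

-97.6


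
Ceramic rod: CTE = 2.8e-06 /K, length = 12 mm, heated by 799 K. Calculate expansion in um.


dL = 2.8e-06 * 12 * 799 * 1000 = 26.846 um

26.846


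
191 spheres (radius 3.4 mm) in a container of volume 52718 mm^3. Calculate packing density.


V_sphere = 4/3*pi*3.4^3 = 164.6362 mm^3
Total V = 191*164.6362 = 31445.5142 mm^3
PD = 31445.5142 / 52718 = 0.596

0.596


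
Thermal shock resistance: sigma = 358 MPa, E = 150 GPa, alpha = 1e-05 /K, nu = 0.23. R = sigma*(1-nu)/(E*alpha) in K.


R = 358*(1-0.23)/(150*1000*1e-05) = 184 K

184


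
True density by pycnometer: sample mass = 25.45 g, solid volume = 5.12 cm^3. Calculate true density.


TD = 25.45 / 5.12 = 4.971 g/cm^3

4.971


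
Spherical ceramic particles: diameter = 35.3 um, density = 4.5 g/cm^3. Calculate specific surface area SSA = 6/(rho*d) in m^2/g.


SSA = 6 / (4.5 * 35.3) = 0.038 m^2/g

0.038


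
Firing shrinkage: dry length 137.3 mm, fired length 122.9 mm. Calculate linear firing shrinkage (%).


FS = (137.3 - 122.9) / 137.3 * 100 = 10.49%

10.49


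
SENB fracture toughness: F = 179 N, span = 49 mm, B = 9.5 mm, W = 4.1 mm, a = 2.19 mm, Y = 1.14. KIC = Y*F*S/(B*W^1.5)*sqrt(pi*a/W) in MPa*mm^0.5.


KIC = 1.14*179*49/(9.5*4.1^1.5)*sqrt(pi*2.19/4.1) = 164.23

164.23


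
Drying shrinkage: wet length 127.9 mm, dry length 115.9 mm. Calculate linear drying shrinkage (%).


DS = (127.9 - 115.9) / 127.9 * 100 = 9.38%

9.38


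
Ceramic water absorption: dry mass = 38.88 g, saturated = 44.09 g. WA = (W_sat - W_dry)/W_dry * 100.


WA = (44.09 - 38.88) / 38.88 * 100 = 13.4%

13.4


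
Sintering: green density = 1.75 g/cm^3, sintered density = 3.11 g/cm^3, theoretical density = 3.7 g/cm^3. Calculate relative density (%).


Relative = 3.11 / 3.7 * 100 = 84.1%

84.1


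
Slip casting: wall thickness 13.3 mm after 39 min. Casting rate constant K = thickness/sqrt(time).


K = 13.3 / sqrt(39) = 13.3 / 6.245 = 2.13 mm/min^0.5

2.13


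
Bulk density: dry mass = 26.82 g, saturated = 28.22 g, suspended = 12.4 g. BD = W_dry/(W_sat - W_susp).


BD = 26.82 / (28.22 - 12.4) = 26.82 / 15.82 = 1.695 g/cm^3

1.695


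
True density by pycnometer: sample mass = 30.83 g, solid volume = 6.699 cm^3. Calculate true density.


TD = 30.83 / 6.699 = 4.602 g/cm^3

4.602


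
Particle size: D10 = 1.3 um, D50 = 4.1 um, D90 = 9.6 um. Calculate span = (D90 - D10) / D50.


Span = (9.6 - 1.3) / 4.1 = 8.3 / 4.1 = 2.024

2.024


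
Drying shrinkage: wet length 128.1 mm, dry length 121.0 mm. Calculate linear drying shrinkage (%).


DS = (128.1 - 121.0) / 128.1 * 100 = 5.54%

5.54


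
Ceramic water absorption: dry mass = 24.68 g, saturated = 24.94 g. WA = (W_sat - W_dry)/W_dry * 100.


WA = (24.94 - 24.68) / 24.68 * 100 = 1.05%

1.05


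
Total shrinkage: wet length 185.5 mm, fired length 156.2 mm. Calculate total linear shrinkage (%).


TS = (185.5 - 156.2) / 185.5 * 100 = 15.8%

15.8


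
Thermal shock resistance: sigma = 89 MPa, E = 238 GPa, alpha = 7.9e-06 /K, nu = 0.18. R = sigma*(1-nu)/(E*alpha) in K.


R = 89*(1-0.18)/(238*1000*7.9e-06) = 39 K

39


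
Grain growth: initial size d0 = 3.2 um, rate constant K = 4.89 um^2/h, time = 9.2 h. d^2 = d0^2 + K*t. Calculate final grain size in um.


d^2 = 3.2^2 + 4.89*9.2 = 55.228
d = sqrt(55.228) = 7.43 um

7.43


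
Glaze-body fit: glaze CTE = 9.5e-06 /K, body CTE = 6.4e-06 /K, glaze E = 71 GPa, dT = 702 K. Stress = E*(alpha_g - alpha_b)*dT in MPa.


Stress = 71*1000*(9.5e-06 - 6.4e-06)*702 = 154.5 MPa

154.5


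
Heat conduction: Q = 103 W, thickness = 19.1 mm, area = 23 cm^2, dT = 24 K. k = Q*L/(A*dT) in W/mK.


k = 103*19.1/1000/(23/10000*24) = 35.64 W/mK

35.64


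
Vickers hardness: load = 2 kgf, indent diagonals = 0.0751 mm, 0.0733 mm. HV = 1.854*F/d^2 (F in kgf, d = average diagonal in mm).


d_avg = (0.0751+0.0733)/2 = 0.0742 mm
HV = 1.854*2/0.0742^2 = 673

673


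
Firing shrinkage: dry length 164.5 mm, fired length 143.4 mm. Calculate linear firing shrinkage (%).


FS = (164.5 - 143.4) / 164.5 * 100 = 12.83%

12.83


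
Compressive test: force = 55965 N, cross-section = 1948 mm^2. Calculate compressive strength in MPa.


CS = 55965 / 1948 = 28.7 MPa

28.7


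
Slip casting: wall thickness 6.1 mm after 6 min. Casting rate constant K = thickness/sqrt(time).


K = 6.1 / sqrt(6) = 6.1 / 2.4495 = 2.49 mm/min^0.5

2.49


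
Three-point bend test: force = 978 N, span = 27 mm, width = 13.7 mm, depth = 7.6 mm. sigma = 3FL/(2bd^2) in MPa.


sigma = 3*978*27/(2*13.7*7.6^2) = 50.1 MPa

50.1


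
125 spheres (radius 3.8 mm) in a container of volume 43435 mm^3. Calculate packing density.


V_sphere = 4/3*pi*3.8^3 = 229.8473 mm^3
Total V = 125*229.8473 = 28730.9125 mm^3
PD = 28730.9125 / 43435 = 0.661

0.661


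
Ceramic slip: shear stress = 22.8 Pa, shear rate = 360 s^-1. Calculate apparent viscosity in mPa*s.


eta = tau/gamma * 1000 = 22.8/360 * 1000 = 63.3 mPa*s

63.3


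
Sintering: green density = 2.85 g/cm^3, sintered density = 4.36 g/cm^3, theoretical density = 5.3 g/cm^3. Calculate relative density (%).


Relative = 4.36 / 5.3 * 100 = 82.3%

82.3


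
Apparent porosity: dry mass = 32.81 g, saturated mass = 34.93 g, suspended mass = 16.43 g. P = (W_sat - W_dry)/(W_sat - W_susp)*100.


P = (34.93 - 32.81) / (34.93 - 16.43) * 100 = 2.12 / 18.5 * 100 = 11.5%

11.5


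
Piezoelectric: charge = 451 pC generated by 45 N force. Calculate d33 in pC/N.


d33 = 451 / 45 = 10.0 pC/N

10.0


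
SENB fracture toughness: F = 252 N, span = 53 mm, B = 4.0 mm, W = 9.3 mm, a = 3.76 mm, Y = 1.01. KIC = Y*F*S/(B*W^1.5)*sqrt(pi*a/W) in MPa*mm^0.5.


KIC = 1.01*252*53/(4.0*9.3^1.5)*sqrt(pi*3.76/9.3) = 134.01

134.01


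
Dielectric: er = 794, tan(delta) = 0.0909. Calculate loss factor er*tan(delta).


Loss = 794 * 0.0909 = 72.175

72.175


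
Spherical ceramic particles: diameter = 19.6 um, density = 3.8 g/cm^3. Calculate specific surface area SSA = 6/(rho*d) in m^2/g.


SSA = 6 / (3.8 * 19.6) = 0.081 m^2/g

0.081


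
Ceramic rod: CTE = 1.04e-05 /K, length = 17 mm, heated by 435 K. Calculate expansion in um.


dL = 1.04e-05 * 17 * 435 * 1000 = 76.908 um

76.908


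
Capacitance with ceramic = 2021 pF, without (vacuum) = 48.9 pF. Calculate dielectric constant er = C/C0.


er = 2021 / 48.9 = 41.33

41.33


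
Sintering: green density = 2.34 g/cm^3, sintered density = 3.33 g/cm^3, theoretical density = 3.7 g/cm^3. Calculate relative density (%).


Relative = 3.33 / 3.7 * 100 = 90.0%

90.0


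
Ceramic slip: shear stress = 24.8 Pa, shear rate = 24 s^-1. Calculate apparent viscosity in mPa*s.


eta = tau/gamma * 1000 = 24.8/24 * 1000 = 1033.3 mPa*s

1033.3


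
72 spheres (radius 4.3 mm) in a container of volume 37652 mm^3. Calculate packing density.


V_sphere = 4/3*pi*4.3^3 = 333.0381 mm^3
Total V = 72*333.0381 = 23978.7432 mm^3
PD = 23978.7432 / 37652 = 0.637

0.637


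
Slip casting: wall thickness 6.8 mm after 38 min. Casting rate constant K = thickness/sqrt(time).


K = 6.8 / sqrt(38) = 6.8 / 6.1644 = 1.103 mm/min^0.5

1.103


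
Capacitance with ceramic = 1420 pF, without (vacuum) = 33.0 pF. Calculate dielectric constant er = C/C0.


er = 1420 / 33.0 = 43.03

43.03


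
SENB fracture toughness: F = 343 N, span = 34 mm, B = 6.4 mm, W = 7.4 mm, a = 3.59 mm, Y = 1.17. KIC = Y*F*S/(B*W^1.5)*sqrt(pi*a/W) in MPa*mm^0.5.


KIC = 1.17*343*34/(6.4*7.4^1.5)*sqrt(pi*3.59/7.4) = 130.75

130.75


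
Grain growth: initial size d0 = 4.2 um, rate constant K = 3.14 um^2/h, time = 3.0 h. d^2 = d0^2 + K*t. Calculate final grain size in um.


d^2 = 4.2^2 + 3.14*3.0 = 27.06
d = sqrt(27.06) = 5.2 um

5.2


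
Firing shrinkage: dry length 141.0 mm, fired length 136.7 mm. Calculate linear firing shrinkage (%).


FS = (141.0 - 136.7) / 141.0 * 100 = 3.05%

3.05


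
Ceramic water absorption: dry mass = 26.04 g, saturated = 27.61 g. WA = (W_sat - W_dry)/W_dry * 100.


WA = (27.61 - 26.04) / 26.04 * 100 = 6.03%

6.03


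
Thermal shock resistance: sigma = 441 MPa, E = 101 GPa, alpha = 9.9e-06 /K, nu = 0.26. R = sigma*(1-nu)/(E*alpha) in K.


R = 441*(1-0.26)/(101*1000*9.9e-06) = 326 K

326


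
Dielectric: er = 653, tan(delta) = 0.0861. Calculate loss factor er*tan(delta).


Loss = 653 * 0.0861 = 56.223

56.223


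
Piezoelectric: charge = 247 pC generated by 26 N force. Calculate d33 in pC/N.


d33 = 247 / 26 = 9.5 pC/N

9.5


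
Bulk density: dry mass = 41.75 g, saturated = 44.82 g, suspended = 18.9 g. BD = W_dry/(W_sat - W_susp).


BD = 41.75 / (44.82 - 18.9) = 41.75 / 25.92 = 1.611 g/cm^3

1.611


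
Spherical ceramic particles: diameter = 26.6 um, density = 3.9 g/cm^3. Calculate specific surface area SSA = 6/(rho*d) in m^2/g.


SSA = 6 / (3.9 * 26.6) = 0.058 m^2/g

0.058


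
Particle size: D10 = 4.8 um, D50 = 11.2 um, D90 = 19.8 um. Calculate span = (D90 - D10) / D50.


Span = (19.8 - 4.8) / 11.2 = 15.0 / 11.2 = 1.339

1.339


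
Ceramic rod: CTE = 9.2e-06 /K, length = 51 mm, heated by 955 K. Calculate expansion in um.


dL = 9.2e-06 * 51 * 955 * 1000 = 448.086 um

448.086


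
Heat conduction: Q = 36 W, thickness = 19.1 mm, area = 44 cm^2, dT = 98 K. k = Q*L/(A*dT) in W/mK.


k = 36*19.1/1000/(44/10000*98) = 1.59 W/mK

1.59


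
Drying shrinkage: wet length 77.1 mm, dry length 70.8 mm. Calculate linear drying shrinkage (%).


DS = (77.1 - 70.8) / 77.1 * 100 = 8.17%

8.17


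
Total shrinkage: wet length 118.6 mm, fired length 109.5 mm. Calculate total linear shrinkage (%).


TS = (118.6 - 109.5) / 118.6 * 100 = 7.67%

7.67


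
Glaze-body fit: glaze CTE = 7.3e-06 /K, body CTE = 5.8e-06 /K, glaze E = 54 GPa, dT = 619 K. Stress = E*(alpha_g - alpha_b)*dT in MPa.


Stress = 54*1000*(7.3e-06 - 5.8e-06)*619 = 50.1 MPa

50.1


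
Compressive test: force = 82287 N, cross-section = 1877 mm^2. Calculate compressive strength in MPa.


CS = 82287 / 1877 = 43.8 MPa

43.8


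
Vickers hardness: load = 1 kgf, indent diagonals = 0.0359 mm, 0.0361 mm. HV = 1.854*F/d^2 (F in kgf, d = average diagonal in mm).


d_avg = (0.0359+0.0361)/2 = 0.036 mm
HV = 1.854*1/0.036^2 = 1431

1431


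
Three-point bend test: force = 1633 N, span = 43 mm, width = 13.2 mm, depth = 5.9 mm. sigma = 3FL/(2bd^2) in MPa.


sigma = 3*1633*43/(2*13.2*5.9^2) = 229.2 MPa

229.2


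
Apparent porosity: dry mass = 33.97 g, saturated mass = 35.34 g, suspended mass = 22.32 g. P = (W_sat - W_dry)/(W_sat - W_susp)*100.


P = (35.34 - 33.97) / (35.34 - 22.32) * 100 = 1.37 / 13.02 * 100 = 10.5%

10.5


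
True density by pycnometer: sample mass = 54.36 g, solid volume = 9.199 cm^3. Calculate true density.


TD = 54.36 / 9.199 = 5.909 g/cm^3

5.909


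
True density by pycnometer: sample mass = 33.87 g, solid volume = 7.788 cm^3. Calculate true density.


TD = 33.87 / 7.788 = 4.349 g/cm^3

4.349


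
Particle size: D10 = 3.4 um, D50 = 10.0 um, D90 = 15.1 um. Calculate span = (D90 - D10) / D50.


Span = (15.1 - 3.4) / 10.0 = 11.7 / 10.0 = 1.17

1.17


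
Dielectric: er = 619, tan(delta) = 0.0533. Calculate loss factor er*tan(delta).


Loss = 619 * 0.0533 = 32.993

32.993


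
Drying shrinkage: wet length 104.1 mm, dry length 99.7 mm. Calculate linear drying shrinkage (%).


DS = (104.1 - 99.7) / 104.1 * 100 = 4.23%

4.23


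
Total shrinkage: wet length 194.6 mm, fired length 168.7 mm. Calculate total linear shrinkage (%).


TS = (194.6 - 168.7) / 194.6 * 100 = 13.31%

13.31


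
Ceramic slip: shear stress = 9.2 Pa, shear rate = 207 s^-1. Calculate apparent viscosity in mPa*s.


eta = tau/gamma * 1000 = 9.2/207 * 1000 = 44.4 mPa*s

44.4


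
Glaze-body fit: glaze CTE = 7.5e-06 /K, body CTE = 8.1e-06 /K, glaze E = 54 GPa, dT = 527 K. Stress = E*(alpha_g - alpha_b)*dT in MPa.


Stress = 54*1000*(7.5e-06 - 8.1e-06)*527 = -17.1 MPa

-17.1


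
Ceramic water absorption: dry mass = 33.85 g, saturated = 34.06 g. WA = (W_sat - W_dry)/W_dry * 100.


WA = (34.06 - 33.85) / 33.85 * 100 = 0.62%

0.62


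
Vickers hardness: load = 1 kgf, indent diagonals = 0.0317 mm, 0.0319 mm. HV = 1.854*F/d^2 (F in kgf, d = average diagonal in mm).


d_avg = (0.0317+0.0319)/2 = 0.0318 mm
HV = 1.854*1/0.0318^2 = 1833

1833


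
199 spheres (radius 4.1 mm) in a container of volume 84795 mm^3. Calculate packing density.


V_sphere = 4/3*pi*4.1^3 = 288.6956 mm^3
Total V = 199*288.6956 = 57450.4244 mm^3
PD = 57450.4244 / 84795 = 0.678

0.678


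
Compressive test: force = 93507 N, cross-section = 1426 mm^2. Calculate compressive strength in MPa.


CS = 93507 / 1426 = 65.6 MPa

65.6


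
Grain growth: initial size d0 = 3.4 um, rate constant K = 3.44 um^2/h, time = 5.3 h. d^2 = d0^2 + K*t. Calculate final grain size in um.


d^2 = 3.4^2 + 3.44*5.3 = 29.792
d = sqrt(29.792) = 5.46 um

5.46


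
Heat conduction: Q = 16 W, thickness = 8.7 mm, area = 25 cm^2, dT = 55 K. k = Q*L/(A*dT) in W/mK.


k = 16*8.7/1000/(25/10000*55) = 1.01 W/mK

1.01


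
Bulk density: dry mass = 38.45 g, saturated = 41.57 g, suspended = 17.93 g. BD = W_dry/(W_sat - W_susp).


BD = 38.45 / (41.57 - 17.93) = 38.45 / 23.64 = 1.626 g/cm^3

1.626


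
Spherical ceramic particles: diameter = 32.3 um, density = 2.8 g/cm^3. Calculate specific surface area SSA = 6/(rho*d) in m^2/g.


SSA = 6 / (2.8 * 32.3) = 0.066 m^2/g

0.066


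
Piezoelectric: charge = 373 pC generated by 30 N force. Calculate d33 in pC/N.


d33 = 373 / 30 = 12.4 pC/N

12.4


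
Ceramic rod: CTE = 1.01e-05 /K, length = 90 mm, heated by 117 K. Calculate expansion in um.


dL = 1.01e-05 * 90 * 117 * 1000 = 106.353 um

106.353


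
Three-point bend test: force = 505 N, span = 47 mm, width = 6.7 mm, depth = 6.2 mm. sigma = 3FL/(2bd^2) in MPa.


sigma = 3*505*47/(2*6.7*6.2^2) = 138.2 MPa

138.2


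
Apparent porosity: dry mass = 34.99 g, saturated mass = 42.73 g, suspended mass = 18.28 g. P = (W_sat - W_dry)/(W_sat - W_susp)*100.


P = (42.73 - 34.99) / (42.73 - 18.28) * 100 = 7.74 / 24.45 * 100 = 31.7%

31.7


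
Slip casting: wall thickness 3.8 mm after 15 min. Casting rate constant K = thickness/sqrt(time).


K = 3.8 / sqrt(15) = 3.8 / 3.873 = 0.981 mm/min^0.5

0.981


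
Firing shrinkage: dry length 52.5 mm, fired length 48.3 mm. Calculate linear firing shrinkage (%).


FS = (52.5 - 48.3) / 52.5 * 100 = 8.0%

8.0


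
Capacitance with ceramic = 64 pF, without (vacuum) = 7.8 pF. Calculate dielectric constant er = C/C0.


er = 64 / 7.8 = 8.21

8.21


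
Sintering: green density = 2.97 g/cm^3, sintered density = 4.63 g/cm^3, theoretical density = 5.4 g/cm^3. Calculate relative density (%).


Relative = 4.63 / 5.4 * 100 = 85.7%

85.7


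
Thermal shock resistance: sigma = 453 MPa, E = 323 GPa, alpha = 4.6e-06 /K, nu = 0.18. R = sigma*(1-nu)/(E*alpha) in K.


R = 453*(1-0.18)/(323*1000*4.6e-06) = 250 K

250
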